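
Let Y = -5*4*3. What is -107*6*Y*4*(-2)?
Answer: -308160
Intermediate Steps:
Y = -60 (Y = -20*3 = -60)
-107*6*Y*4*(-2) = -107*6*(-60)*4*(-2) = -(-38520)*(-8) = -107*2880 = -308160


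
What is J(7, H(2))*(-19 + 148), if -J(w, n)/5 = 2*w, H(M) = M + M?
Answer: -9030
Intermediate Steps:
H(M) = 2*M
J(w, n) = -10*w
J(7, H(2))*(-19 + 148) = (-10*7)*(-19 + 148) = -70*129 = -9030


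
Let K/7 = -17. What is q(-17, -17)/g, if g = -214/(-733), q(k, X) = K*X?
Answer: 1482859/214 ≈ 6929.3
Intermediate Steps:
K = -119 (K = 7*(-17) = -119)
q(k, X) = -119*X
g = 214/733 (g = -214*(-1/733) = 214/733 ≈ 0.29195)
q(-17, -17)/g = (-119*(-17))/(214/733) = 2023*(733/214) = 1482859/214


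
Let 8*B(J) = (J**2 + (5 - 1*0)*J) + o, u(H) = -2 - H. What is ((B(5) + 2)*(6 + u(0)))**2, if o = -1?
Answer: 4225/4 ≈ 1056.3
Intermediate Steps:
B(J) = -1/8 + J**2/8 + 5*J/8 (B(J) = ((J**2 + (5 - 1*0)*J) - 1)/8 = ((J**2 + (5 + 0)*J) - 1)/8 = ((J**2 + 5*J) - 1)/8 = (-1 + J**2 + 5*J)/8 = -1/8 + J**2/8 + 5*J/8)
((B(5) + 2)*(6 + u(0)))**2 = (((-1/8 + (1/8)*5**2 + (5/8)*5) + 2)*(6 + (-2 - 1*0)))**2 = (((-1/8 + (1/8)*25 + 25/8) + 2)*(6 + (-2 + 0)))**2 = (((-1/8 + 25/8 + 25/8) + 2)*(6 - 2))**2 = ((49/8 + 2)*4)**2 = ((65/8)*4)**2 = (65/2)**2 = 4225/4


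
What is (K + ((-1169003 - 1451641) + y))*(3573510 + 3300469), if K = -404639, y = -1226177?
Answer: -29224446759340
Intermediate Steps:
(K + ((-1169003 - 1451641) + y))*(3573510 + 3300469) = (-404639 + ((-1169003 - 1451641) - 1226177))*(3573510 + 3300469) = (-404639 + (-2620644 - 1226177))*6873979 = (-404639 - 3846821)*6873979 = -4251460*6873979 = -29224446759340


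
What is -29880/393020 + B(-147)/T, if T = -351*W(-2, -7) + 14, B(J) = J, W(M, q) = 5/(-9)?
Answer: -3200943/4107059 ≈ -0.77938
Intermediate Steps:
W(M, q) = -5/9 (W(M, q) = 5*(-⅑) = -5/9)
T = 209 (T = -351*(-5/9) + 14 = 195 + 14 = 209)
-29880/393020 + B(-147)/T = -29880/393020 - 147/209 = -29880*1/393020 - 147*1/209 = -1494/19651 - 147/209 = -3200943/4107059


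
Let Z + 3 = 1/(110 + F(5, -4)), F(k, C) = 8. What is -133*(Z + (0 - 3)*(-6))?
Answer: -235543/118 ≈ -1996.1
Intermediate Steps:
Z = -353/118 (Z = -3 + 1/(110 + 8) = -3 + 1/118 = -353/118 ≈ -2.9915)
-133*(Z + (0 - 3)*(-6)) = -133*(-353/118 + (0 - 3)*(-6)) = -133*(-353/118 - 3*(-6)) = -133*(-353/118 + 18) = -133*1771/118 = -235543/118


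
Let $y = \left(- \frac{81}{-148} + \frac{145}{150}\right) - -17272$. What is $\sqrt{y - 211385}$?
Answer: $\frac{i \sqrt{239164761945}}{1110} \approx 440.58 i$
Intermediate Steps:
$y = \frac{38347201}{2220}$ ($y = \left(\left(-81\right) \left(- \frac{1}{148}\right) + 145 \cdot \frac{1}{150}\right) + 17272 = \left(\frac{81}{148} + \frac{29}{30}\right) + 17272 = \frac{3361}{2220} + 17272 = \frac{38347201}{2220} \approx 17274.0$)
$\sqrt{y - 211385} = \sqrt{\frac{38347201}{2220} - 211385} = \sqrt{- \frac{430927499}{2220}} = \frac{i \sqrt{239164761945}}{1110}$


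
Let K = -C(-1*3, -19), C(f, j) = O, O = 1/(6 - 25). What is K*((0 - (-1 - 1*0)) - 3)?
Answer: -2/19 ≈ -0.10526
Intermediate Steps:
O = -1/19 (O = 1/(-19) = -1/19 ≈ -0.052632)
C(f, j) = -1/19
K = 1/19 (K = -1*(-1/19) = 1/19 ≈ 0.052632)
K*((0 - (-1 - 1*0)) - 3) = ((0 - (-1 - 1*0)) - 3)/19 = ((0 - (-1 + 0)) - 3)/19 = ((0 - 1*(-1)) - 3)/19 = ((0 + 1) - 3)/19 = (1 - 3)/19 = (1/19)*(-2) = -2/19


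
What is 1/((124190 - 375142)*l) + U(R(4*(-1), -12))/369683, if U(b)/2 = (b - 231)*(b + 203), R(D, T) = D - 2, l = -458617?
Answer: -565629142469551/2239322734292488 ≈ -0.25259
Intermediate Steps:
R(D, T) = -2 + D
U(b) = 2*(-231 + b)*(203 + b) (U(b) = 2*((b - 231)*(b + 203)) = 2*((-231 + b)*(203 + b)) = 2*(-231 + b)*(203 + b))
1/((124190 - 375142)*l) + U(R(4*(-1), -12))/369683 = 1/((124190 - 375142)*(-458617)) + (-93786 - 56*(-2 + 4*(-1)) + 2*(-2 + 4*(-1))²)/369683 = -1/458617/(-250952) + (-93786 - 56*(-2 - 4) + 2*(-2 - 4)²)*(1/369683) = -1/250952*(-1/458617) + (-93786 - 56*(-6) + 2*(-6)²)*(1/369683) = 1/115090853384 + (-93786 + 336 + 2*36)*(1/369683) = 1/115090853384 + (-93786 + 336 + 72)*(1/369683) = 1/115090853384 - 93378*1/369683 = 1/115090853384 - 93378/369683 = -565629142469551/2239322734292488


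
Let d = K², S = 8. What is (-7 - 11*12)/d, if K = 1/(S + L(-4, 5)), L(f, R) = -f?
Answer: -20016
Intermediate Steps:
K = 1/12 (K = 1/(8 - 1*(-4)) = 1/(8 + 4) = 1/12 ≈ 0.083333)
d = 1/144 (d = (1/12)² = 1/144 ≈ 0.0069444)
(-7 - 11*12)/d = (-7 - 11*12)/(1/144) = (-7 - 132)*144 = -139*144 = -20016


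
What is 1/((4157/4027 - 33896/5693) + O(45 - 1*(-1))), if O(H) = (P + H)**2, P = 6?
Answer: 22925711/61878289153 ≈ 0.00037050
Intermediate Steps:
O(H) = (6 + H)**2
1/((4157/4027 - 33896/5693) + O(45 - 1*(-1))) = 1/((4157/4027 - 33896/5693) + (6 + (45 - 1*(-1)))**2) = 1/((4157*(1/4027) - 33896*1/5693) + (6 + (45 + 1))**2) = 1/((4157/4027 - 33896/5693) + (6 + 46)**2) = 1/(-112833391/22925711 + 52**2) = 1/(-112833391/22925711 + 2704) = 1/(61878289153/22925711) = 22925711/61878289153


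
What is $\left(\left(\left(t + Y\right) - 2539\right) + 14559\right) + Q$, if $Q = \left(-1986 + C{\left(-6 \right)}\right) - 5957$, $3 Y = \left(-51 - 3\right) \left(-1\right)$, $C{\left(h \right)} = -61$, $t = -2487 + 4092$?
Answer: $5639$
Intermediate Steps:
$t = 1605$
$Y = 18$ ($Y = \frac{\left(-51 - 3\right) \left(-1\right)}{3} = \frac{\left(-54\right) \left(-1\right)}{3} = \frac{1}{3} \cdot 54 = 18$)
$Q = -8004$ ($Q = \left(-1986 - 61\right) - 5957 = -2047 - 5957 = -8004$)
$\left(\left(\left(t + Y\right) - 2539\right) + 14559\right) + Q = \left(\left(\left(1605 + 18\right) - 2539\right) + 14559\right) - 8004 = \left(\left(1623 - 2539\right) + 14559\right) - 8004 = \left(-916 + 14559\right) - 8004 = 13643 - 8004 = 5639$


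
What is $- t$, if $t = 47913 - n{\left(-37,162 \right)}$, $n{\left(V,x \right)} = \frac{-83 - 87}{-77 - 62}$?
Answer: $- \frac{6659737}{139} \approx -47912.0$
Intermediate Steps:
$n{\left(V,x \right)} = \frac{170}{139}$ ($n{\left(V,x \right)} = - \frac{170}{-139} = \left(-170\right) \left(- \frac{1}{139}\right) = \frac{170}{139}$)
$t = \frac{6659737}{139}$ ($t = 47913 - \frac{170}{139} = \frac{6659737}{139} \approx 47912.0$)
$- t = \left(-1\right) \frac{6659737}{139} = - \frac{6659737}{139}$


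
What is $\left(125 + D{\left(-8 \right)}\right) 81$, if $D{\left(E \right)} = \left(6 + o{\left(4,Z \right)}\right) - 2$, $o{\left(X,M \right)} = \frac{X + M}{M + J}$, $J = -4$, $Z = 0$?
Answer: $10368$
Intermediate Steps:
$o{\left(X,M \right)} = \frac{M + X}{-4 + M}$ ($o{\left(X,M \right)} = \frac{X + M}{M - 4} = \frac{M + X}{-4 + M}$)
$D{\left(E \right)} = 3$ ($D{\left(E \right)} = \left(6 + \frac{0 + 4}{-4 + 0}\right) - 2 = \left(6 + \frac{1}{-4} \cdot 4\right) - 2 = \left(6 - 1\right) - 2 = 5 - 2 = 3$)
$\left(125 + D{\left(-8 \right)}\right) 81 = \left(125 + 3\right) 81 = 128 \cdot 81 = 10368$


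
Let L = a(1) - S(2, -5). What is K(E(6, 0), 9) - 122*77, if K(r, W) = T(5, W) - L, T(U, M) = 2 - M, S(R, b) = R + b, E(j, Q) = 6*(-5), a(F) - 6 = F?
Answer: -9411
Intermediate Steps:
a(F) = 6 + F
E(j, Q) = -30
L = 10 (L = (6 + 1) - (2 - 5) = 7 - 1*(-3) = 7 + 3 = 10)
K(r, W) = -8 - W (K(r, W) = (2 - W) - 1*10 = (2 - W) - 10 = -8 - W)
K(E(6, 0), 9) - 122*77 = (-8 - 1*9) - 122*77 = (-8 - 9) - 9394 = -17 - 9394 = -9411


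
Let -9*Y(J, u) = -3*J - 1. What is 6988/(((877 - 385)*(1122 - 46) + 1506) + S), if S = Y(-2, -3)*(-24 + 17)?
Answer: 62892/4778117 ≈ 0.013163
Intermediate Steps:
Y(J, u) = 1/9 + J/3 (Y(J, u) = -(-3*J - 1)/9 = -(-1 - 3*J)/9 = 1/9 + J/3)
S = 35/9 (S = (1/9 + (1/3)*(-2))*(-24 + 17) = (1/9 - 2/3)*(-7) = -5/9*(-7) = 35/9 ≈ 3.8889)
6988/(((877 - 385)*(1122 - 46) + 1506) + S) = 6988/(((877 - 385)*(1122 - 46) + 1506) + 35/9) = 6988/((492*1076 + 1506) + 35/9) = 6988/((529392 + 1506) + 35/9) = 6988/(530898 + 35/9) = 6988/(4778117/9) = 6988*(9/4778117) = 62892/4778117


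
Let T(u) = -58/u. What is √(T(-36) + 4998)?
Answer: √179986/6 ≈ 70.708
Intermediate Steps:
√(T(-36) + 4998) = √(-58/(-36) + 4998) = √(-58*(-1/36) + 4998) = √(29/18 + 4998) = √(89993/18) = √179986/6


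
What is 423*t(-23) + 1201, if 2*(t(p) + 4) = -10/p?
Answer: -9178/23 ≈ -399.04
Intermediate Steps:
t(p) = -4 - 5/p (t(p) = -4 + (-10/p)/2 = -4 - 5/p)
423*t(-23) + 1201 = 423*(-4 - 5/(-23)) + 1201 = 423*(-4 - 5*(-1/23)) + 1201 = 423*(-4 + 5/23) + 1201 = 423*(-87/23) + 1201 = -36801/23 + 1201 = -9178/23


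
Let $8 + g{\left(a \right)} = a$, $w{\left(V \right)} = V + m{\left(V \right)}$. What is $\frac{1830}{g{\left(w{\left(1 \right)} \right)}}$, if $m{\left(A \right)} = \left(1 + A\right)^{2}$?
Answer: $-610$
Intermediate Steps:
$w{\left(V \right)} = V + \left(1 + V\right)^{2}$
$g{\left(a \right)} = -8 + a$
$\frac{1830}{g{\left(w{\left(1 \right)} \right)}} = \frac{1830}{-8 + \left(1 + \left(1 + 1\right)^{2}\right)} = \frac{1830}{-8 + \left(1 + 2^{2}\right)} = \frac{1830}{-8 + \left(1 + 4\right)} = \frac{1830}{-8 + 5} = \frac{1830}{-3} = 1830 \left(- \frac{1}{3}\right) = -610$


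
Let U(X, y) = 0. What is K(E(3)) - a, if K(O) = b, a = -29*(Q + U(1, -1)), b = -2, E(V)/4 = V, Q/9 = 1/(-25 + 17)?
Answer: -277/8 ≈ -34.625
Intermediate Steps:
Q = -9/8 (Q = 9/(-25 + 17) = 9/(-8) = 9*(-⅛) = -9/8 ≈ -1.1250)
E(V) = 4*V
a = 261/8 (a = -29*(-9/8 + 0) = -29*(-9/8) = 261/8 ≈ 32.625)
K(O) = -2
K(E(3)) - a = -2 - 1*261/8 = -2 - 261/8 = -277/8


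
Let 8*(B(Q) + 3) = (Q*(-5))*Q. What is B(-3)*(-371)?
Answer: 25599/8 ≈ 3199.9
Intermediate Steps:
B(Q) = -3 - 5*Q²/8 (B(Q) = -3 + ((Q*(-5))*Q)/8 = -3 + ((-5*Q)*Q)/8 = -3 + (-5*Q²)/8 = -3 - 5*Q²/8)
B(-3)*(-371) = (-3 - 5/8*(-3)²)*(-371) = (-3 - 5/8*9)*(-371) = (-3 - 45/8)*(-371) = -69/8*(-371) = 25599/8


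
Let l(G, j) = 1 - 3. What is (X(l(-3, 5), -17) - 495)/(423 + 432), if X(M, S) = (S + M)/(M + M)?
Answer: -1961/3420 ≈ -0.57339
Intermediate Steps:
l(G, j) = -2
X(M, S) = (M + S)/(2*M) (X(M, S) = (M + S)/((2*M)) = (M + S)*(1/(2*M)) = (M + S)/(2*M))
(X(l(-3, 5), -17) - 495)/(423 + 432) = ((1/2)*(-2 - 17)/(-2) - 495)/(423 + 432) = ((1/2)*(-1/2)*(-19) - 495)/855 = (19/4 - 495)*(1/855) = -1961/4*1/855 = -1961/3420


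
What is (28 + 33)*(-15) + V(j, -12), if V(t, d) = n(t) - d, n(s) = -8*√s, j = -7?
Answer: -903 - 8*I*√7 ≈ -903.0 - 21.166*I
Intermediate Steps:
V(t, d) = -d - 8*√t (V(t, d) = -8*√t - d = -d - 8*√t)
(28 + 33)*(-15) + V(j, -12) = (28 + 33)*(-15) + (-1*(-12) - 8*I*√7) = 61*(-15) + (12 - 8*I*√7) = -915 + (12 - 8*I*√7) = -903 - 8*I*√7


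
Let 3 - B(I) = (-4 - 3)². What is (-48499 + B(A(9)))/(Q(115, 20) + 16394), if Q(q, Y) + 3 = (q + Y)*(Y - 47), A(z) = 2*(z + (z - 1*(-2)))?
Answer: -48545/12746 ≈ -3.8086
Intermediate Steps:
A(z) = 4 + 4*z (A(z) = 2*(z + (z + 2)) = 2*(z + (2 + z)) = 2*(2 + 2*z) = 4 + 4*z)
B(I) = -46 (B(I) = 3 - (-4 - 3)² = 3 - 1*(-7)² = 3 - 1*49 = 3 - 49 = -46)
Q(q, Y) = -3 + (-47 + Y)*(Y + q) (Q(q, Y) = -3 + (q + Y)*(Y - 47) = -3 + (Y + q)*(-47 + Y) = -3 + (-47 + Y)*(Y + q))
(-48499 + B(A(9)))/(Q(115, 20) + 16394) = (-48499 - 46)/((-3 + 20² - 47*20 - 47*115 + 20*115) + 16394) = -48545/((-3 + 400 - 940 - 5405 + 2300) + 16394) = -48545/(-3648 + 16394) = -48545/12746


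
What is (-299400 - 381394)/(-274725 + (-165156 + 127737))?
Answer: 340397/156072 ≈ 2.1810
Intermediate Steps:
(-299400 - 381394)/(-274725 + (-165156 + 127737)) = -680794/(-274725 - 37419) = -680794/(-312144) = -680794*(-1/312144) = 340397/156072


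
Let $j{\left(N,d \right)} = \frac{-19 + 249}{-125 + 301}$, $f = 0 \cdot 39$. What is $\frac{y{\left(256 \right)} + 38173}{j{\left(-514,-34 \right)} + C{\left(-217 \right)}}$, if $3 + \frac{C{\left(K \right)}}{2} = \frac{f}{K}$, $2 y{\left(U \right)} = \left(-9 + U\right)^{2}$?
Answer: $- \frac{6043620}{413} \approx -14633.0$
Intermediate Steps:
$f = 0$
$y{\left(U \right)} = \frac{\left(-9 + U\right)^{2}}{2}$
$C{\left(K \right)} = -6$ ($C{\left(K \right)} = -6 + 2 \frac{0}{K} = -6 + 2 \cdot 0 = -6 + 0 = -6$)
$j{\left(N,d \right)} = \frac{115}{88}$ ($j{\left(N,d \right)} = \frac{230}{176} = 230 \cdot \frac{1}{176} = \frac{115}{88}$)
$\frac{y{\left(256 \right)} + 38173}{j{\left(-514,-34 \right)} + C{\left(-217 \right)}} = \frac{\frac{\left(-9 + 256\right)^{2}}{2} + 38173}{\frac{115}{88} - 6} = \frac{\frac{247^{2}}{2} + 38173}{- \frac{413}{88}} = \left(\frac{1}{2} \cdot 61009 + 38173\right) \left(- \frac{88}{413}\right) = \left(\frac{61009}{2} + 38173\right) \left(- \frac{88}{413}\right) = \frac{137355}{2} \left(- \frac{88}{413}\right) = - \frac{6043620}{413}$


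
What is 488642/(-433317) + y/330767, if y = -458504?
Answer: -360304226182/143326964139 ≈ -2.5139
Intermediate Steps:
488642/(-433317) + y/330767 = 488642/(-433317) - 458504/330767 = 488642*(-1/433317) - 458504*1/330767 = -488642/433317 - 458504/330767 = -360304226182/143326964139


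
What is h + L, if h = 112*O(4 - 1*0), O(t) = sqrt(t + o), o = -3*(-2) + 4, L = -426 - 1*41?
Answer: -467 + 112*sqrt(14) ≈ -47.934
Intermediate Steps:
L = -467 (L = -426 - 41 = -467)
o = 10 (o = 6 + 4 = 10)
O(t) = sqrt(10 + t) (O(t) = sqrt(t + 10) = sqrt(10 + t))
h = 112*sqrt(14) (h = 112*sqrt(10 + (4 - 1*0)) = 112*sqrt(10 + (4 + 0)) = 112*sqrt(10 + 4) = 112*sqrt(14) ≈ 419.07)
h + L = 112*sqrt(14) - 467 = -467 + 112*sqrt(14)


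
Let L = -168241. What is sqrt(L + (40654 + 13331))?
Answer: 4*I*sqrt(7141) ≈ 338.02*I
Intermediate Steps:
sqrt(L + (40654 + 13331)) = sqrt(-168241 + (40654 + 13331)) = sqrt(-168241 + 53985) = sqrt(-114256) = 4*I*sqrt(7141)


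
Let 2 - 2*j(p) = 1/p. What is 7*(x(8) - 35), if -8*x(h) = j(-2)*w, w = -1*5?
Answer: -7665/32 ≈ -239.53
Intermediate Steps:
j(p) = 1 - 1/(2*p)
w = -5
x(h) = 25/32 (x(h) = -(-½ - 2)/(-2)*(-5)/8 = -(-½*(-5/2))*(-5)/8 = -5*(-5)/32 = -⅛*(-25/4) = 25/32)
7*(x(8) - 35) = 7*(25/32 - 35) = 7*(-1095/32) = -7665/32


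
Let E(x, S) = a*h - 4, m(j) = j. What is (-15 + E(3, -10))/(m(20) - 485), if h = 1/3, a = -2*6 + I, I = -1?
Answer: 14/279 ≈ 0.050179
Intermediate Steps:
a = -13 (a = -2*6 - 1 = -12 - 1 = -13)
h = ⅓ ≈ 0.33333
E(x, S) = -25/3 (E(x, S) = -13*⅓ - 4 = -13/3 - 4 = -25/3)
(-15 + E(3, -10))/(m(20) - 485) = (-15 - 25/3)/(20 - 485) = -70/3/(-465) = -70/3*(-1/465) = 14/279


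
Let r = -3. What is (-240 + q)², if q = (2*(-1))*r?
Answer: 54756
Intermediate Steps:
q = 6 (q = (2*(-1))*(-3) = -2*(-3) = 6)
(-240 + q)² = (-240 + 6)² = (-234)² = 54756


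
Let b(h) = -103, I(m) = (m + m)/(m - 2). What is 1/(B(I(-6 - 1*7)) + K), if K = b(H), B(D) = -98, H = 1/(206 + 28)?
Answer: -1/201 ≈ -0.0049751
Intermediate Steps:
I(m) = 2*m/(-2 + m) (I(m) = (2*m)/(-2 + m) = 2*m/(-2 + m))
H = 1/234 ≈ 0.0042735
K = -103
1/(B(I(-6 - 1*7)) + K) = 1/(-98 - 103) = 1/(-201) = -1/201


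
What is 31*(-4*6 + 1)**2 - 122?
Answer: 16277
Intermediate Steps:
31*(-4*6 + 1)**2 - 122 = 31*(-24 + 1)**2 - 122 = 31*(-23)**2 - 122 = 31*529 - 122 = 16399 - 122 = 16277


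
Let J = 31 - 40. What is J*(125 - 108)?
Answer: -153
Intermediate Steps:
J = -9
J*(125 - 108) = -9*(125 - 108) = -9*17 = -153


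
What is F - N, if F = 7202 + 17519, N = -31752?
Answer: 56473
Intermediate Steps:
F = 24721
F - N = 24721 - 1*(-31752) = 24721 + 31752 = 56473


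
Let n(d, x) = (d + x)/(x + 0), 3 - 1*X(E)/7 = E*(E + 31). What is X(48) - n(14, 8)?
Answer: -106103/4 ≈ -26526.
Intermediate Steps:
X(E) = 21 - 7*E*(31 + E) (X(E) = 21 - 7*E*(E + 31) = 21 - 7*E*(31 + E))
n(d, x) = (d + x)/x
X(48) - n(14, 8) = (21 - 217*48 - 7*48²) - (14 + 8)/8 = (21 - 10416 - 7*2304) - 22/8 = (21 - 10416 - 16128) - 1*11/4 = -26523 - 11/4 = -106103/4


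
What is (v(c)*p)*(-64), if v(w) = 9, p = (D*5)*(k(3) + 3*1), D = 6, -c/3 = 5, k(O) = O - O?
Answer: -51840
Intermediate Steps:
k(O) = 0
c = -15 (c = -3*5 = -15)
p = 90 (p = (6*5)*(0 + 3*1) = 30*(0 + 3) = 30*3 = 90)
(v(c)*p)*(-64) = (9*90)*(-64) = 810*(-64) = -51840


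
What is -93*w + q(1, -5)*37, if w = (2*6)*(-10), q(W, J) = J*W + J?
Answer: 10790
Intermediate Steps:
q(W, J) = J + J*W
w = -120 (w = 12*(-10) = -120)
-93*w + q(1, -5)*37 = -93*(-120) - 5*(1 + 1)*37 = 11160 - 5*2*37 = 11160 - 10*37 = 11160 - 370 = 10790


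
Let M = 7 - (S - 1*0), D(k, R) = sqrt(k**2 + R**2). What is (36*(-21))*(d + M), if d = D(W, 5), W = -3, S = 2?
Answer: -3780 - 756*sqrt(34) ≈ -8188.2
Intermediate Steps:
D(k, R) = sqrt(R**2 + k**2)
d = sqrt(34) (d = sqrt(5**2 + (-3)**2) = sqrt(25 + 9) = sqrt(34) ≈ 5.8309)
M = 5 (M = 7 - (2 - 1*0) = 7 - (2 + 0) = 7 - 1*2 = 7 - 2 = 5)
(36*(-21))*(d + M) = (36*(-21))*(sqrt(34) + 5) = -756*(5 + sqrt(34)) = -3780 - 756*sqrt(34)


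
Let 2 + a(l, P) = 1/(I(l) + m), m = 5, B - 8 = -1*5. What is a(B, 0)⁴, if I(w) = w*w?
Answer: 531441/38416 ≈ 13.834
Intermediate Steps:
I(w) = w²
B = 3 (B = 8 - 1*5 = 8 - 5 = 3)
a(l, P) = -2 + 1/(5 + l²) (a(l, P) = -2 + 1/(l² + 5) = -2 + 1/(5 + l²))
a(B, 0)⁴ = ((-9 - 2*3²)/(5 + 3²))⁴ = ((-9 - 2*9)/(5 + 9))⁴ = ((-9 - 18)/14)⁴ = ((1/14)*(-27))⁴ = (-27/14)⁴ = 531441/38416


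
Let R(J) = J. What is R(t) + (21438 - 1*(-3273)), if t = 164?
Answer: 24875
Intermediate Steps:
R(t) + (21438 - 1*(-3273)) = 164 + (21438 - 1*(-3273)) = 164 + (21438 + 3273) = 164 + 24711 = 24875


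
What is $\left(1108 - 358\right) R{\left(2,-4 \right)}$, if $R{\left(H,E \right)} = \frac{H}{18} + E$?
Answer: $- \frac{8750}{3} \approx -2916.7$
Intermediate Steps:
$R{\left(H,E \right)} = E + \frac{H}{18}$ ($R{\left(H,E \right)} = H \frac{1}{18} + E = \frac{H}{18} + E = E + \frac{H}{18}$)
$\left(1108 - 358\right) R{\left(2,-4 \right)} = \left(1108 - 358\right) \left(-4 + \frac{1}{18} \cdot 2\right) = 750 \left(-4 + \frac{1}{9}\right) = 750 \left(- \frac{35}{9}\right) = - \frac{8750}{3}$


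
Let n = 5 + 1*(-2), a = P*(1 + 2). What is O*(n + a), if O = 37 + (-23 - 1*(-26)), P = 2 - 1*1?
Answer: 240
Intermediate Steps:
P = 1 (P = 2 - 1 = 1)
a = 3 (a = 1*(1 + 2) = 1*3 = 3)
n = 3 (n = 5 - 2 = 3)
O = 40 (O = 37 + (-23 + 26) = 37 + 3 = 40)
O*(n + a) = 40*(3 + 3) = 40*6 = 240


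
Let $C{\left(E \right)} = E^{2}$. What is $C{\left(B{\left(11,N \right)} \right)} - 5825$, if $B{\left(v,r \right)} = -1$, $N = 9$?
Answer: $-5824$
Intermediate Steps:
$C{\left(B{\left(11,N \right)} \right)} - 5825 = \left(-1\right)^{2} - 5825 = 1 - 5825 = -5824$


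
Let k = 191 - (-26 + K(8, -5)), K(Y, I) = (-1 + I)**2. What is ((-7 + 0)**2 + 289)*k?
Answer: 61178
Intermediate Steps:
k = 181 (k = 191 - (-26 + (-1 - 5)**2) = 191 - (-26 + (-6)**2) = 191 - (-26 + 36) = 191 - 1*10 = 191 - 10 = 181)
((-7 + 0)**2 + 289)*k = ((-7 + 0)**2 + 289)*181 = ((-7)**2 + 289)*181 = (49 + 289)*181 = 338*181 = 61178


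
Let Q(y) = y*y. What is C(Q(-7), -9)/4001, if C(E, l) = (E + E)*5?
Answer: 490/4001 ≈ 0.12247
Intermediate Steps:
Q(y) = y²
C(E, l) = 10*E (C(E, l) = (2*E)*5 = 10*E)
C(Q(-7), -9)/4001 = (10*(-7)²)/4001 = (10*49)*(1/4001) = 490*(1/4001) = 490/4001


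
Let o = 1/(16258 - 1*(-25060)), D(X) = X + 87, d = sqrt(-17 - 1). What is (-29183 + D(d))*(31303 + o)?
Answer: -18816053760540/20659 + 3880132065*I*sqrt(2)/41318 ≈ -9.1079e+8 + 1.3281e+5*I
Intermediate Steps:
d = 3*I*sqrt(2) (d = sqrt(-18) = 3*I*sqrt(2) ≈ 4.2426*I)
D(X) = 87 + X
o = 1/41318 (o = 1/(16258 + 25060) = 1/41318 ≈ 2.4203e-5)
(-29183 + D(d))*(31303 + o) = (-29183 + (87 + 3*I*sqrt(2)))*(31303 + 1/41318) = (-29096 + 3*I*sqrt(2))*(1293377355/41318) = -18816053760540/20659 + 3880132065*I*sqrt(2)/41318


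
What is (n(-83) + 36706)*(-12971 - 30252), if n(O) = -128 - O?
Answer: -1584598403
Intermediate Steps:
(n(-83) + 36706)*(-12971 - 30252) = ((-128 - 1*(-83)) + 36706)*(-12971 - 30252) = ((-128 + 83) + 36706)*(-43223) = (-45 + 36706)*(-43223) = 36661*(-43223) = -1584598403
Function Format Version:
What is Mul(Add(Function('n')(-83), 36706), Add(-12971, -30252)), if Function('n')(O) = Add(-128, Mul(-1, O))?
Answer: -1584598403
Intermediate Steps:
Mul(Add(Function('n')(-83), 36706), Add(-12971, -30252)) = Mul(Add(Add(-128, Mul(-1, -83)), 36706), Add(-12971, -30252)) = Mul(Add(Add(-128, 83), 36706), -43223) = Mul(Add(-45, 36706), -43223) = Mul(36661, -43223) = -1584598403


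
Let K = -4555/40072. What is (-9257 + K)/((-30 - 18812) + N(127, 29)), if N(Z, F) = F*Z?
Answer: 123650353/202483816 ≈ 0.61067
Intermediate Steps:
K = -4555/40072 (K = -4555*1/40072 = -4555/40072 ≈ -0.11367)
(-9257 + K)/((-30 - 18812) + N(127, 29)) = (-9257 - 4555/40072)/((-30 - 18812) + 29*127) = -370951059/(40072*(-18842 + 3683)) = -370951059/40072/(-15159) = -370951059/40072*(-1/15159) = 123650353/202483816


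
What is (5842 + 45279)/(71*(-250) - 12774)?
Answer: -51121/30524 ≈ -1.6748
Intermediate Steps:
(5842 + 45279)/(71*(-250) - 12774) = 51121/(-17750 - 12774) = 51121/(-30524) = 51121*(-1/30524) = -51121/30524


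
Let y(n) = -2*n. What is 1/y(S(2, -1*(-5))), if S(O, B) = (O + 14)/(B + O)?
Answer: -7/32 ≈ -0.21875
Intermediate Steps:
S(O, B) = (14 + O)/(B + O)
1/y(S(2, -1*(-5))) = 1/(-2*(14 + 2)/(-1*(-5) + 2)) = 1/(-2*16/(5 + 2)) = 1/(-2*16/7) = 1/(-32/7) = -7/32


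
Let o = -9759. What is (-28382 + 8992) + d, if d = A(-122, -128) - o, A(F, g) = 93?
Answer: -9538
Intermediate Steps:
d = 9852 (d = 93 - 1*(-9759) = 93 + 9759 = 9852)
(-28382 + 8992) + d = (-28382 + 8992) + 9852 = -19390 + 9852 = -9538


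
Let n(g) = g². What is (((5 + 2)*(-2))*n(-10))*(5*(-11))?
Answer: 77000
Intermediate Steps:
(((5 + 2)*(-2))*n(-10))*(5*(-11)) = (((5 + 2)*(-2))*(-10)²)*(5*(-11)) = ((7*(-2))*100)*(-55) = -14*100*(-55) = -1400*(-55) = 77000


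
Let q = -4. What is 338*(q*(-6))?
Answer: 8112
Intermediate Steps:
338*(q*(-6)) = 338*(-4*(-6)) = 338*24 = 8112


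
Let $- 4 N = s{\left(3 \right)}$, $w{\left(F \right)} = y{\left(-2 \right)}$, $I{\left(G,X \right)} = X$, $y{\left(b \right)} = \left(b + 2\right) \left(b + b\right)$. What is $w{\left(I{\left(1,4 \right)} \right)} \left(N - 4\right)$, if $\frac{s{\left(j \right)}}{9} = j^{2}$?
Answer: $0$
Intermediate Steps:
$y{\left(b \right)} = 2 b \left(2 + b\right)$ ($y{\left(b \right)} = \left(2 + b\right) 2 b = 2 b \left(2 + b\right)$)
$s{\left(j \right)} = 9 j^{2}$
$w{\left(F \right)} = 0$ ($w{\left(F \right)} = 2 \left(-2\right) \left(2 - 2\right) = 2 \left(-2\right) 0 = 0$)
$N = - \frac{81}{4}$ ($N = - \frac{9 \cdot 3^{2}}{4} = - \frac{9 \cdot 9}{4} = \left(- \frac{1}{4}\right) 81 = - \frac{81}{4} \approx -20.25$)
$w{\left(I{\left(1,4 \right)} \right)} \left(N - 4\right) = 0 \left(- \frac{81}{4} - 4\right) = 0 \left(- \frac{97}{4}\right) = 0$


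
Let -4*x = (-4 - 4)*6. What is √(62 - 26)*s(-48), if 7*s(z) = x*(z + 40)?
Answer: -576/7 ≈ -82.286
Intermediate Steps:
x = 12 (x = -(-4 - 4)*6/4 = -(-2)*6 = -¼*(-48) = 12)
s(z) = 480/7 + 12*z/7 (s(z) = (12*(z + 40))/7 = (12*(40 + z))/7 = (480 + 12*z)/7 = 480/7 + 12*z/7)
√(62 - 26)*s(-48) = √(62 - 26)*(480/7 + (12/7)*(-48)) = √36*(480/7 - 576/7) = 6*(-96/7) = -576/7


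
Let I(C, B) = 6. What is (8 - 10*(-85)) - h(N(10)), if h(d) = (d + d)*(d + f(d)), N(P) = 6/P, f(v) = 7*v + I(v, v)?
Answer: 21126/25 ≈ 845.04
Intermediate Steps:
f(v) = 6 + 7*v (f(v) = 7*v + 6 = 6 + 7*v)
h(d) = 2*d*(6 + 8*d) (h(d) = (d + d)*(d + (6 + 7*d)) = (2*d)*(6 + 8*d) = 2*d*(6 + 8*d))
(8 - 10*(-85)) - h(N(10)) = (8 - 10*(-85)) - 4*6/10*(3 + 4*(6/10)) = (8 + 850) - 4*6*(1/10)*(3 + 4*(6*(1/10))) = 858 - 4*3*(3 + 4*(3/5))/5 = 858 - 4*3*(3 + 12/5)/5 = 858 - 4*3*27/(5*5) = 858 - 1*324/25 = 858 - 324/25 = 21126/25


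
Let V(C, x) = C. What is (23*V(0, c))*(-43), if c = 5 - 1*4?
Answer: 0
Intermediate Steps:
c = 1 (c = 5 - 4 = 1)
(23*V(0, c))*(-43) = (23*0)*(-43) = 0*(-43) = 0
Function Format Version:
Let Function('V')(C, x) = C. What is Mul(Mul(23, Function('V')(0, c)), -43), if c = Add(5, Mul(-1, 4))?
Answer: 0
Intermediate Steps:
c = 1 (c = Add(5, -4) = 1)
Mul(Mul(23, Function('V')(0, c)), -43) = Mul(Mul(23, 0), -43) = Mul(0, -43) = 0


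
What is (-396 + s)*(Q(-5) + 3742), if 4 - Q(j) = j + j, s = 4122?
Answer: 13994856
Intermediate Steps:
Q(j) = 4 - 2*j (Q(j) = 4 - (j + j) = 4 - 2*j)
(-396 + s)*(Q(-5) + 3742) = (-396 + 4122)*((4 - 2*(-5)) + 3742) = 3726*((4 + 10) + 3742) = 3726*(14 + 3742) = 3726*3756 = 13994856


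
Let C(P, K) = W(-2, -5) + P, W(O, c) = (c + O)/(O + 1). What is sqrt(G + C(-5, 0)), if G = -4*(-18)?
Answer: sqrt(74) ≈ 8.6023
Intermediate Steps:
G = 72
W(O, c) = (O + c)/(1 + O)
C(P, K) = 7 + P (C(P, K) = (-2 - 5)/(1 - 2) + P = -7/(-1) + P = -1*(-7) + P = 7 + P)
sqrt(G + C(-5, 0)) = sqrt(72 + (7 - 5)) = sqrt(72 + 2) = sqrt(74)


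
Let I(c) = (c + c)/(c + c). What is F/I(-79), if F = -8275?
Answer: -8275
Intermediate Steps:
I(c) = 1 (I(c) = (2*c)/((2*c)) = (2*c)*(1/(2*c)) = 1)
F/I(-79) = -8275/1 = -8275*1 = -8275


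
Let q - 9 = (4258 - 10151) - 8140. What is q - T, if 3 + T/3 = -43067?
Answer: 115186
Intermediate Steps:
T = -129210 (T = -9 + 3*(-43067) = -9 - 129201 = -129210)
q = -14024 (q = 9 + ((4258 - 10151) - 8140) = 9 + (-5893 - 8140) = 9 - 14033 = -14024)
q - T = -14024 - 1*(-129210) = -14024 + 129210 = 115186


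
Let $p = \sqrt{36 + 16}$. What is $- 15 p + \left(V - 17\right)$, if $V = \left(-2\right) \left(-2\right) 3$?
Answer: $-5 - 30 \sqrt{13} \approx -113.17$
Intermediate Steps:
$p = 2 \sqrt{13}$ ($p = \sqrt{52} = 2 \sqrt{13} \approx 7.2111$)
$V = 12$ ($V = 4 \cdot 3 = 12$)
$- 15 p + \left(V - 17\right) = - 15 \cdot 2 \sqrt{13} + \left(12 - 17\right) = - 30 \sqrt{13} + \left(12 - 17\right) = - 30 \sqrt{13} - 5 = -5 - 30 \sqrt{13}$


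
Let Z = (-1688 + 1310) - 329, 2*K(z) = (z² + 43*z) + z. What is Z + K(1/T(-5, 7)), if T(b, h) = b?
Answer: -35569/50 ≈ -711.38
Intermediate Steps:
K(z) = z²/2 + 22*z (K(z) = ((z² + 43*z) + z)/2 = (z² + 44*z)/2 = z²/2 + 22*z)
Z = -707 (Z = -378 - 329 = -707)
Z + K(1/T(-5, 7)) = -707 + (½)*(44 + 1/(-5))/(-5) = -707 + (½)*(-⅕)*(44 - ⅕) = -707 + (½)*(-⅕)*(219/5) = -707 - 219/50 = -35569/50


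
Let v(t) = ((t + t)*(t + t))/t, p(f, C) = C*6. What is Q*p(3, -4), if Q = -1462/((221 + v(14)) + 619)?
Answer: 2193/56 ≈ 39.161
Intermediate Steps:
p(f, C) = 6*C
v(t) = 4*t (v(t) = ((2*t)*(2*t))/t = (4*t²)/t = 4*t)
Q = -731/448 (Q = -1462/((221 + 4*14) + 619) = -1462/((221 + 56) + 619) = -1462/(277 + 619) = -1462/896 = -1462*1/896 = -731/448 ≈ -1.6317)
Q*p(3, -4) = -2193*(-4)/224 = -731/448*(-24) = 2193/56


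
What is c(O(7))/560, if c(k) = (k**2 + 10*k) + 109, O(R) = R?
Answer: 57/140 ≈ 0.40714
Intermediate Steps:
c(k) = 109 + k**2 + 10*k
c(O(7))/560 = (109 + 7**2 + 10*7)/560 = (109 + 49 + 70)*(1/560) = 228*(1/560) = 57/140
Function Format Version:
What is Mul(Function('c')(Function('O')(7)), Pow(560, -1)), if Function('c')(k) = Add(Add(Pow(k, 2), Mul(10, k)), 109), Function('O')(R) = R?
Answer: Rational(57, 140) ≈ 0.40714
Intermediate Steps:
Function('c')(k) = Add(109, Pow(k, 2), Mul(10, k))
Mul(Function('c')(Function('O')(7)), Pow(560, -1)) = Mul(Add(109, Pow(7, 2), Mul(10, 7)), Pow(560, -1)) = Mul(Add(109, 49, 70), Rational(1, 560)) = Mul(228, Rational(1, 560)) = Rational(57, 140)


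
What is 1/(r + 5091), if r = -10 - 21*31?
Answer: 1/4430 ≈ 0.00022573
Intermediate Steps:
r = -661 (r = -10 - 651 = -661)
1/(r + 5091) = 1/(-661 + 5091) = 1/4430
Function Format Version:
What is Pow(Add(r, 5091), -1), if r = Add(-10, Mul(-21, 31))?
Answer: Rational(1, 4430) ≈ 0.00022573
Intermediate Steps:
r = -661 (r = Add(-10, -651) = -661)
Pow(Add(r, 5091), -1) = Pow(Add(-661, 5091), -1) = Pow(4430, -1) = Rational(1, 4430)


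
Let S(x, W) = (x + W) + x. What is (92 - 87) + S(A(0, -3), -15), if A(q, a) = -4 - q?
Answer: -18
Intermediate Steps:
S(x, W) = W + 2*x (S(x, W) = (W + x) + x = W + 2*x)
(92 - 87) + S(A(0, -3), -15) = (92 - 87) + (-15 + 2*(-4 - 1*0)) = 5 + (-15 + 2*(-4 + 0)) = 5 + (-15 + 2*(-4)) = 5 + (-15 - 8) = 5 - 23 = -18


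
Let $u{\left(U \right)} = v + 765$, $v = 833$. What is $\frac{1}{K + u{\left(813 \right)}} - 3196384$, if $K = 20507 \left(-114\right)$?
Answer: $- \frac{7467392300801}{2336200} \approx -3.1964 \cdot 10^{6}$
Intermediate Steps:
$K = -2337798$
$u{\left(U \right)} = 1598$ ($u{\left(U \right)} = 833 + 765 = 1598$)
$\frac{1}{K + u{\left(813 \right)}} - 3196384 = \frac{1}{-2337798 + 1598} - 3196384 = \frac{1}{-2336200} - 3196384 = - \frac{1}{2336200} - 3196384 = - \frac{7467392300801}{2336200}$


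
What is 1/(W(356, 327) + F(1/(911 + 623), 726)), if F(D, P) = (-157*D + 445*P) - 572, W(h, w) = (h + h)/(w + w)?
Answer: 501618/161771296529 ≈ 3.1008e-6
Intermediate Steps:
W(h, w) = h/w (W(h, w) = (2*h)/((2*w)) = (2*h)*(1/(2*w)) = h/w)
F(D, P) = -572 - 157*D + 445*P
1/(W(356, 327) + F(1/(911 + 623), 726)) = 1/(356/327 + (-572 - 157/(911 + 623) + 445*726)) = 1/(356*(1/327) + (-572 - 157/1534 + 323070)) = 1/(356/327 + (-572 - 157*1/1534 + 323070)) = 1/(356/327 + (-572 - 157/1534 + 323070)) = 1/(356/327 + 494711775/1534) = 1/(161771296529/501618) = 501618/161771296529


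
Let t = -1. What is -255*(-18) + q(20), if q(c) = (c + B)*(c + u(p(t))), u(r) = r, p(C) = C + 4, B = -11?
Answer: 4797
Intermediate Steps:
p(C) = 4 + C
q(c) = (-11 + c)*(3 + c) (q(c) = (c - 11)*(c + (4 - 1)) = (-11 + c)*(c + 3) = (-11 + c)*(3 + c))
-255*(-18) + q(20) = -255*(-18) + (-33 + 20² - 8*20) = 4590 + (-33 + 400 - 160) = 4590 + 207 = 4797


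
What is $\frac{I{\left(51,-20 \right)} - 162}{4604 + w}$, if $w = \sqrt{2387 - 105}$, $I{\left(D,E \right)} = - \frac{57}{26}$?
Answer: $- \frac{4913619}{137764471} + \frac{4269 \sqrt{2282}}{551057884} \approx -0.035297$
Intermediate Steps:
$I{\left(D,E \right)} = - \frac{57}{26}$ ($I{\left(D,E \right)} = \left(-57\right) \frac{1}{26} = - \frac{57}{26}$)
$w = \sqrt{2282} \approx 47.77$
$\frac{I{\left(51,-20 \right)} - 162}{4604 + w} = \frac{- \frac{57}{26} - 162}{4604 + \sqrt{2282}} = - \frac{4269}{26 \left(4604 + \sqrt{2282}\right)}$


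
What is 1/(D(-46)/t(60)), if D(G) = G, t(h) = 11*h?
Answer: -330/23 ≈ -14.348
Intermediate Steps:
1/(D(-46)/t(60)) = 1/(-46/(11*60)) = 1/(-46/660) = 1/(-46*1/660) = 1/(-23/330) = -330/23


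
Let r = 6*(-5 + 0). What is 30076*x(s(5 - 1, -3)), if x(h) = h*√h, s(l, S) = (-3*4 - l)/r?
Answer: 481216*√30/225 ≈ 11714.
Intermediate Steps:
r = -30 (r = 6*(-5) = -30)
s(l, S) = ⅖ + l/30 (s(l, S) = (-3*4 - l)/(-30) = (-12 - l)*(-1/30) = ⅖ + l/30)
x(h) = h^(3/2)
30076*x(s(5 - 1, -3)) = 30076*(⅖ + (5 - 1)/30)^(3/2) = 30076*(⅖ + (1/30)*4)^(3/2) = 30076*(⅖ + 2/15)^(3/2) = 30076*(8/15)^(3/2) = 30076*(16*√30/225) = 481216*√30/225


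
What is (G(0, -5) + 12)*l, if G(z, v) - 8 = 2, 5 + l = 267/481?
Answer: -47036/481 ≈ -97.788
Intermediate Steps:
l = -2138/481 (l = -5 + 267/481 = -2138/481 ≈ -4.4449)
G(z, v) = 10 (G(z, v) = 8 + 2 = 10)
(G(0, -5) + 12)*l = (10 + 12)*(-2138/481) = 22*(-2138/481) = -47036/481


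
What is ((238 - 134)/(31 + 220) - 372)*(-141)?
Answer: 13150788/251 ≈ 52394.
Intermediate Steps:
((238 - 134)/(31 + 220) - 372)*(-141) = (104/251 - 372)*(-141) = -93268/251*(-141) = 13150788/251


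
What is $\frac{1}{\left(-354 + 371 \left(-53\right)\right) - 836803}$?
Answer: $- \frac{1}{856820} \approx -1.1671 \cdot 10^{-6}$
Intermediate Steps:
$\frac{1}{\left(-354 + 371 \left(-53\right)\right) - 836803} = \frac{1}{\left(-354 - 19663\right) - 836803} = \frac{1}{-20017 - 836803} = \frac{1}{-856820} = - \frac{1}{856820}$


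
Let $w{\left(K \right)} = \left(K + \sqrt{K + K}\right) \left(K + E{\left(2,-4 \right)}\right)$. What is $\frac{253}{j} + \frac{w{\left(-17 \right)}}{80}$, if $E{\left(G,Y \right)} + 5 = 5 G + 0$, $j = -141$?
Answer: $\frac{2131}{2820} - \frac{3 i \sqrt{34}}{20} \approx 0.75567 - 0.87464 i$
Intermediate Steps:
$E{\left(G,Y \right)} = -5 + 5 G$ ($E{\left(G,Y \right)} = -5 + \left(5 G + 0\right) = -5 + 5 G$)
$w{\left(K \right)} = \left(5 + K\right) \left(K + \sqrt{2} \sqrt{K}\right)$ ($w{\left(K \right)} = \left(K + \sqrt{K + K}\right) \left(K + \left(-5 + 5 \cdot 2\right)\right) = \left(K + \sqrt{2 K}\right) \left(K + \left(-5 + 10\right)\right) = \left(K + \sqrt{2} \sqrt{K}\right) \left(K + 5\right) = \left(K + \sqrt{2} \sqrt{K}\right) \left(5 + K\right) = \left(5 + K\right) \left(K + \sqrt{2} \sqrt{K}\right)$)
$\frac{253}{j} + \frac{w{\left(-17 \right)}}{80} = \frac{253}{-141} + \frac{\left(-17\right)^{2} + 5 \left(-17\right) + \sqrt{2} \left(-17\right)^{\frac{3}{2}} + 5 \sqrt{2} \sqrt{-17}}{80} = 253 \left(- \frac{1}{141}\right) + \left(289 - 85 + \sqrt{2} \left(- 17 i \sqrt{17}\right) + 5 \sqrt{2} i \sqrt{17}\right) \frac{1}{80} = - \frac{253}{141} + \left(289 - 85 - 17 i \sqrt{34} + 5 i \sqrt{34}\right) \frac{1}{80} = - \frac{253}{141} + \left(204 - 12 i \sqrt{34}\right) \frac{1}{80} = - \frac{253}{141} + \left(\frac{51}{20} - \frac{3 i \sqrt{34}}{20}\right) = \frac{2131}{2820} - \frac{3 i \sqrt{34}}{20}$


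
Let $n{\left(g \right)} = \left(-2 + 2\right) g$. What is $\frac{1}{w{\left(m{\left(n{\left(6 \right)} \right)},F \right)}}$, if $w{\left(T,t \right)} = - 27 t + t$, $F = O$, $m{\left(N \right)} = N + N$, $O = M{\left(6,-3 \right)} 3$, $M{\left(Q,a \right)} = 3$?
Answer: $- \frac{1}{234} \approx -0.0042735$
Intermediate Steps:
$n{\left(g \right)} = 0$ ($n{\left(g \right)} = 0 g = 0$)
$O = 9$ ($O = 3 \cdot 3 = 9$)
$m{\left(N \right)} = 2 N$
$F = 9$
$w{\left(T,t \right)} = - 26 t$
$\frac{1}{w{\left(m{\left(n{\left(6 \right)} \right)},F \right)}} = \frac{1}{\left(-26\right) 9} = \frac{1}{-234} = - \frac{1}{234}$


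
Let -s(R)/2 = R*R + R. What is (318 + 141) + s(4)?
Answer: 419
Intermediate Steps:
s(R) = -2*R - 2*R² (s(R) = -2*(R*R + R) = -2*(R² + R) = -2*(R + R²) = -2*R - 2*R²)
(318 + 141) + s(4) = (318 + 141) - 2*4*(1 + 4) = 459 - 2*4*5 = 459 - 40 = 419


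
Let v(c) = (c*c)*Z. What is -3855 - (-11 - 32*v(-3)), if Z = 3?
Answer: -2980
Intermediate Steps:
v(c) = 3*c**2 (v(c) = (c*c)*3 = c**2*3 = 3*c**2)
-3855 - (-11 - 32*v(-3)) = -3855 - (-11 - 96*(-3)**2) = -3855 - (-11 - 96*9) = -3855 - (-11 - 32*27) = -3855 - (-11 - 864) = -3855 - 1*(-875) = -3855 + 875 = -2980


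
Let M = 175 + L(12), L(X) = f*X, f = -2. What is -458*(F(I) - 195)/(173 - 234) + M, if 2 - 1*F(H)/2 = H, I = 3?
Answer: -81015/61 ≈ -1328.1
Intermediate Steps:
F(H) = 4 - 2*H
L(X) = -2*X
M = 151 (M = 175 - 2*12 = 175 - 24 = 151)
-458*(F(I) - 195)/(173 - 234) + M = -458*((4 - 2*3) - 195)/(173 - 234) + 151 = -458*((4 - 6) - 195)/(-61) + 151 = -458*(-2 - 195)*(-1)/61 + 151 = -(-90226)*(-1)/61 + 151 = -458*197/61 + 151 = -90226/61 + 151 = -81015/61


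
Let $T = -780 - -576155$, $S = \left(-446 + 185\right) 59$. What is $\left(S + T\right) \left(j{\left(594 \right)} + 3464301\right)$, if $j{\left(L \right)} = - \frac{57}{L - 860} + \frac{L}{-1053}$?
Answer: $\frac{529599585302140}{273} \approx 1.9399 \cdot 10^{12}$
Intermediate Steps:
$S = -15399$ ($S = \left(-261\right) 59 = -15399$)
$T = 575375$ ($T = -780 + 576155 = 575375$)
$j{\left(L \right)} = - \frac{57}{-860 + L} - \frac{L}{1053}$ ($j{\left(L \right)} = - \frac{57}{-860 + L} + L \left(- \frac{1}{1053}\right) = - \frac{57}{-860 + L} - \frac{L}{1053}$)
$\left(S + T\right) \left(j{\left(594 \right)} + 3464301\right) = \left(-15399 + 575375\right) \left(\frac{-60021 - 594^{2} + 860 \cdot 594}{1053 \left(-860 + 594\right)} + 3464301\right) = 559976 \left(\frac{-60021 - 352836 + 510840}{1053 \left(-266\right)} + 3464301\right) = 559976 \left(\frac{1}{1053} \left(- \frac{1}{266}\right) \left(-60021 - 352836 + 510840\right) + 3464301\right) = 559976 \left(\frac{1}{1053} \left(- \frac{1}{266}\right) 97983 + 3464301\right) = 559976 \left(- \frac{191}{546} + 3464301\right) = 559976 \cdot \frac{1891508155}{546} = \frac{529599585302140}{273}$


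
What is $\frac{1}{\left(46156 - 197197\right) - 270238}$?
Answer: $- \frac{1}{421279} \approx -2.3737 \cdot 10^{-6}$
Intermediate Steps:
$\frac{1}{\left(46156 - 197197\right) - 270238} = \frac{1}{-151041 - 270238} = \frac{1}{-421279} = - \frac{1}{421279}$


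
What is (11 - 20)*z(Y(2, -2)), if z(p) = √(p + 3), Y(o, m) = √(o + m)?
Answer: -9*√3 ≈ -15.588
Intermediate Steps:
Y(o, m) = √(m + o)
z(p) = √(3 + p)
(11 - 20)*z(Y(2, -2)) = (11 - 20)*√(3 + √(-2 + 2)) = -9*√(3 + √0) = -9*√(3 + 0) = -9*√3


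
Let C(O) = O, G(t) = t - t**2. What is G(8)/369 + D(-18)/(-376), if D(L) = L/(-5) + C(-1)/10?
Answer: -44695/277488 ≈ -0.16107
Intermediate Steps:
D(L) = -1/10 - L/5 (D(L) = L/(-5) - 1/10 = L*(-1/5) - 1*1/10 = -L/5 - 1/10 = -1/10 - L/5)
G(8)/369 + D(-18)/(-376) = (8*(1 - 1*8))/369 + (-1/10 - 1/5*(-18))/(-376) = (8*(1 - 8))*(1/369) + (-1/10 + 18/5)*(-1/376) = (8*(-7))*(1/369) + (7/2)*(-1/376) = -56*1/369 - 7/752 = -56/369 - 7/752 = -44695/277488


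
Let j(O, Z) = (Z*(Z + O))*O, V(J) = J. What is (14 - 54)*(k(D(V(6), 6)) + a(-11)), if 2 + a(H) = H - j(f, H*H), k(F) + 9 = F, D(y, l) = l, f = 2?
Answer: 1191280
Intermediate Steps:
k(F) = -9 + F
j(O, Z) = O*Z*(O + Z) (j(O, Z) = (Z*(O + Z))*O = O*Z*(O + Z))
a(H) = -2 + H - 2*H²*(2 + H²) (a(H) = -2 + (H - 2*H*H*(2 + H*H)) = -2 + (H - 2*H²*(2 + H²)) = -2 + H - 2*H²*(2 + H²))
(14 - 54)*(k(D(V(6), 6)) + a(-11)) = (14 - 54)*((-9 + 6) + (-2 - 11 - 4*(-11)² - 2*(-11)⁴)) = -40*(-3 + (-2 - 11 - 4*121 - 2*14641)) = -40*(-3 + (-2 - 11 - 484 - 29282)) = -40*(-3 - 29779) = -40*(-29782) = 1191280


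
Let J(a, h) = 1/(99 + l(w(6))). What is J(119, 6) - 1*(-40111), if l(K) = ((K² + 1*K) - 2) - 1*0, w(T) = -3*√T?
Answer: 912405068/22747 + 3*√6/22747 ≈ 40111.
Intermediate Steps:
l(K) = -2 + K + K² (l(K) = ((K² + K) - 2) + 0 = ((K + K²) - 2) + 0 = (-2 + K + K²) + 0 = -2 + K + K²)
J(a, h) = 1/(151 - 3*√6) (J(a, h) = 1/(99 + (-2 - 3*√6 + (-3*√6)²)) = 1/(99 + (-2 - 3*√6 + 54)) = 1/(99 + (52 - 3*√6)) = 1/(151 - 3*√6))
J(119, 6) - 1*(-40111) = (151/22747 + 3*√6/22747) - 1*(-40111) = (151/22747 + 3*√6/22747) + 40111 = 912405068/22747 + 3*√6/22747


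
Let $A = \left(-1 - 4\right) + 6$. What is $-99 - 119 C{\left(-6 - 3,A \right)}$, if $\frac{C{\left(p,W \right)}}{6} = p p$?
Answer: $-57933$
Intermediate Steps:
$A = 1$ ($A = -5 + 6 = 1$)
$C{\left(p,W \right)} = 6 p^{2}$ ($C{\left(p,W \right)} = 6 p p = 6 p^{2}$)
$-99 - 119 C{\left(-6 - 3,A \right)} = -99 - 119 \cdot 6 \left(-6 - 3\right)^{2} = -99 - 119 \cdot 6 \left(-9\right)^{2} = -99 - 119 \cdot 6 \cdot 81 = -99 - 57834 = -57933$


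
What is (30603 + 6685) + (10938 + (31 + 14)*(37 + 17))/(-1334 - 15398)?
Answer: 155972362/4183 ≈ 37287.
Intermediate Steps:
(30603 + 6685) + (10938 + (31 + 14)*(37 + 17))/(-1334 - 15398) = 37288 + (10938 + 45*54)/(-16732) = 37288 + (10938 + 2430)*(-1/16732) = 37288 + 13368*(-1/16732) = 37288 - 3342/4183 = 155972362/4183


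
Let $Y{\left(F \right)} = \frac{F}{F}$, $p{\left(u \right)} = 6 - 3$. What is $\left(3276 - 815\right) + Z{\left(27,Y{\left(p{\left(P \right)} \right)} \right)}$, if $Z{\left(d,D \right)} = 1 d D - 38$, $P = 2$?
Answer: $2450$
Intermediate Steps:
$p{\left(u \right)} = 3$
$Y{\left(F \right)} = 1$
$Z{\left(d,D \right)} = -38 + D d$ ($Z{\left(d,D \right)} = d D - 38 = D d - 38 = -38 + D d$)
$\left(3276 - 815\right) + Z{\left(27,Y{\left(p{\left(P \right)} \right)} \right)} = \left(3276 - 815\right) + \left(-38 + 1 \cdot 27\right) = 2461 + \left(-38 + 27\right) = 2461 - 11 = 2450$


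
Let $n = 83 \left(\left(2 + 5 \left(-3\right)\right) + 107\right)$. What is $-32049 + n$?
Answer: $-24247$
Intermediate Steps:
$n = 7802$ ($n = 83 \left(\left(2 - 15\right) + 107\right) = 83 \left(-13 + 107\right) = 83 \cdot 94 = 7802$)
$-32049 + n = -32049 + 7802 = -24247$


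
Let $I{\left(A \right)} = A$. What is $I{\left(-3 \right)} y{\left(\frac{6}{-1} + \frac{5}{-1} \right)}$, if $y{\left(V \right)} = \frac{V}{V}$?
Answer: $-3$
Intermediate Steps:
$y{\left(V \right)} = 1$
$I{\left(-3 \right)} y{\left(\frac{6}{-1} + \frac{5}{-1} \right)} = \left(-3\right) 1 = -3$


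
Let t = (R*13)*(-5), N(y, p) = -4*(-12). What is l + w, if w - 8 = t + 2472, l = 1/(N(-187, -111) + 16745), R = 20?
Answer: 19815741/16793 ≈ 1180.0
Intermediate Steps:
N(y, p) = 48
l = 1/16793 (l = 1/(48 + 16745) = 1/16793 ≈ 5.9549e-5)
t = -1300 (t = (20*13)*(-5) = 260*(-5) = -1300)
w = 1180 (w = 8 + (-1300 + 2472) = 8 + 1172 = 1180)
l + w = 1/16793 + 1180 = 19815741/16793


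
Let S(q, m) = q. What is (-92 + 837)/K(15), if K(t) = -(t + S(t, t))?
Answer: -149/6 ≈ -24.833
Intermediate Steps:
K(t) = -2*t (K(t) = -(t + t) = -2*t)
(-92 + 837)/K(15) = (-92 + 837)/((-2*15)) = 745/(-30) = 745*(-1/30) = -149/6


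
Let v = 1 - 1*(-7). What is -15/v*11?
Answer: -165/8 ≈ -20.625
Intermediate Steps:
v = 8 (v = 1 + 7 = 8)
-15/v*11 = -15/8*11 = -165/8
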